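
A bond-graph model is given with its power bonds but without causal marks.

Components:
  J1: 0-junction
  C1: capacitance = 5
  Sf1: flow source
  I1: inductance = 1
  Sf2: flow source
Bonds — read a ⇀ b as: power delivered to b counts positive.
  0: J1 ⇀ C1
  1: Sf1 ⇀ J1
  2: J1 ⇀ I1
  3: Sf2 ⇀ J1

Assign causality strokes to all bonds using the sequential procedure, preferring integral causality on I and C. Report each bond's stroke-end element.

β0 |J1
β1 |Sf1
β2 |I1
β3 |Sf2

b1 stroke→Sf1  (Sf1 fixes flow; stroke at Sf1)
b3 stroke→Sf2  (Sf2 (Sf) sets flow on bond)
b0 stroke→J1  (C1 integral (e out))
b2 stroke→I1  (J1: bond 0 brought effort, rest push out)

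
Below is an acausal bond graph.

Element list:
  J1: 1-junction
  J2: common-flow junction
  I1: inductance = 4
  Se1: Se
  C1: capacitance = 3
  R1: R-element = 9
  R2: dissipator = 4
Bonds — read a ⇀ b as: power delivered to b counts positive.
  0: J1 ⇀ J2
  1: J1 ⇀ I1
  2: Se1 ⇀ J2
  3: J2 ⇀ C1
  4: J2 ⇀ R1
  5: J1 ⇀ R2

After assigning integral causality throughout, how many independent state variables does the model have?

b2 stroke→J2  (Se1 fixes effort; stroke away)
b1 stroke→I1  (prefer integral on I1)
b0 stroke→J1  (1-jn J1 has f-setter on 1)
b5 stroke→J1  (J1 flow already set via bond 1)
b3 stroke→J2  (J2: bond 0 brought flow, rest push out)
b4 stroke→J2  (J2: bond 0 brought flow, rest push out)

2  (C1, I1 all integral)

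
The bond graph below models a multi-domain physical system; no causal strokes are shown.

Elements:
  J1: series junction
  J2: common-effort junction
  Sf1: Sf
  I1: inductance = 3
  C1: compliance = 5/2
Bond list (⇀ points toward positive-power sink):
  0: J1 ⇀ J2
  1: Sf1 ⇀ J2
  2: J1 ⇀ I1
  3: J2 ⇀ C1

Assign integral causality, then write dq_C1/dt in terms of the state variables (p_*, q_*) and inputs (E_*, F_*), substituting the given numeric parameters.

dq_C1/dt = F_Sf1 + p_I1/3

#1 stroke at Sf1  (Sf1 fixes flow; stroke at Sf1)
#2 stroke at I1  (I1: I, integral causality)
#0 stroke at J1  (1-jn J1 has f-setter on 2)
#3 stroke at J2  (only one effort-in slot at J2)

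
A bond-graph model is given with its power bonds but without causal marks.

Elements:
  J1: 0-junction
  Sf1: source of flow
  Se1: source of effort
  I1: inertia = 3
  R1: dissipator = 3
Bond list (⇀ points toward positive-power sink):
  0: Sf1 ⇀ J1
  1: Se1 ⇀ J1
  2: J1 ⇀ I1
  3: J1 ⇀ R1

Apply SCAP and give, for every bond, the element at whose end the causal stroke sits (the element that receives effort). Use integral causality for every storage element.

β0 stroke→Sf1
β1 stroke→J1
β2 stroke→I1
β3 stroke→R1

β0 stroke→Sf1  (Sf1 fixes flow; stroke at Sf1)
β1 stroke→J1  (source Se1 imposes e)
β2 stroke→I1  (0-jn J1 has e-setter on 1)
β3 stroke→R1  (common-e at J1 fixed by 1)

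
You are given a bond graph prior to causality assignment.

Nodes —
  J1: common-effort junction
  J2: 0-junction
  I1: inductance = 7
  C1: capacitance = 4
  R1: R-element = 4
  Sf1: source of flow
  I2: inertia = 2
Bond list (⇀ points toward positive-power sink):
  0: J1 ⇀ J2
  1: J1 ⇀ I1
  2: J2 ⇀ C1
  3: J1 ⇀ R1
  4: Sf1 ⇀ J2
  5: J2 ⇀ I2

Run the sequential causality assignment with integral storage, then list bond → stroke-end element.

b4 →Sf1  (source Sf1 imposes f)
b1 →I1  (prefer integral on I1)
b2 →J2  (prefer integral on C1)
b0 →J1  (common-e at J2 fixed by 2)
b5 →I2  (common-e at J2 fixed by 2)
b3 →R1  (J1: bond 0 brought effort, rest push out)

b0 |J1
b1 |I1
b2 |J2
b3 |R1
b4 |Sf1
b5 |I2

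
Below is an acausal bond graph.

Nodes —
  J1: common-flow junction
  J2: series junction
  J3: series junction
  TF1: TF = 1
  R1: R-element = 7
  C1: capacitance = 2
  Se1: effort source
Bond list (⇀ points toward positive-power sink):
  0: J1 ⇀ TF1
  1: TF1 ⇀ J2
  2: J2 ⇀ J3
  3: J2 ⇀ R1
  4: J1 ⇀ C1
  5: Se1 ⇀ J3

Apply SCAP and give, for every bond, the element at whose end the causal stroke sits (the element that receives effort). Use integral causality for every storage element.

β0 stroke at TF1
β1 stroke at J2
β2 stroke at J2
β3 stroke at R1
β4 stroke at J1
β5 stroke at J3

#5 stroke→J3  (Se1: effort source, stroke at far end)
#2 stroke→J2  (J3: last free bond brings flow in)
#4 stroke→J1  (prefer integral on C1)
#0 stroke→TF1  (only one flow-in slot at J1)
#1 stroke→J2  (TF1: transformer flips bond 0)
#3 stroke→R1  (only one flow-in slot at J2)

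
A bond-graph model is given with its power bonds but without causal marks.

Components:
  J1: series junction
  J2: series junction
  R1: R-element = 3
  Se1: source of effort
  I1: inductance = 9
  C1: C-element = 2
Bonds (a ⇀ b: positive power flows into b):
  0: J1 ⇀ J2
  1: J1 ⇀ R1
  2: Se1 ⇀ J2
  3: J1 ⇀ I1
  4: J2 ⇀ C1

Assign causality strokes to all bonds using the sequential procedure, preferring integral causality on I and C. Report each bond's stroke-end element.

#0 stroke→J1
#1 stroke→J1
#2 stroke→J2
#3 stroke→I1
#4 stroke→J2

b2 |J2  (Se1: effort source, stroke at far end)
b3 |I1  (I1 outputs flow p/I1)
b0 |J1  (common-f at J1 fixed by 3)
b1 |J1  (common-f at J1 fixed by 3)
b4 |J2  (J2 flow already set via bond 0)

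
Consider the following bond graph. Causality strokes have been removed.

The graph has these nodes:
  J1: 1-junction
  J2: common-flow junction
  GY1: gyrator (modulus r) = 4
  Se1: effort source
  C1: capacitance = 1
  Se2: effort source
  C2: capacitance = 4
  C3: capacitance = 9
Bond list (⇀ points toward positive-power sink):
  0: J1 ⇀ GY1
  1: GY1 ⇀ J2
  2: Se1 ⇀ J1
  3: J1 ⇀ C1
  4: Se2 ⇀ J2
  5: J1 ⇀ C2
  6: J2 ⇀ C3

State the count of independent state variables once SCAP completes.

3  (C1, C2, C3 all integral)

#2 stroke→J1  (Se1 fixes effort; stroke away)
#4 stroke→J2  (Se2 (Se) sets effort on bond)
#3 stroke→J1  (C1 integral (e out))
#5 stroke→J1  (prefer integral on C2)
#0 stroke→GY1  (only one flow-in slot at J1)
#1 stroke→GY1  (through GY1, causality inverts; strokes same side of GY1)
#6 stroke→J2  (J2 flow already set via bond 1)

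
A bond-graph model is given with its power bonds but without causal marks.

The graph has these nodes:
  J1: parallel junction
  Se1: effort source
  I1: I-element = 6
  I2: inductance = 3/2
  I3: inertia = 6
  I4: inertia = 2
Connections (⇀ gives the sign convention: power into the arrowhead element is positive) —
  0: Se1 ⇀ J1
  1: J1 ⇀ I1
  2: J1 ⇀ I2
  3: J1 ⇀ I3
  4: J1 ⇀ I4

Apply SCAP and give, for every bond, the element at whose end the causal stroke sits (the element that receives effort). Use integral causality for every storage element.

#0 →J1  (source Se1 imposes e)
#1 →I1  (0-jn J1 has e-setter on 0)
#2 →I2  (common-e at J1 fixed by 0)
#3 →I3  (common-e at J1 fixed by 0)
#4 →I4  (0-jn J1 has e-setter on 0)

bond 0 stroke→J1
bond 1 stroke→I1
bond 2 stroke→I2
bond 3 stroke→I3
bond 4 stroke→I4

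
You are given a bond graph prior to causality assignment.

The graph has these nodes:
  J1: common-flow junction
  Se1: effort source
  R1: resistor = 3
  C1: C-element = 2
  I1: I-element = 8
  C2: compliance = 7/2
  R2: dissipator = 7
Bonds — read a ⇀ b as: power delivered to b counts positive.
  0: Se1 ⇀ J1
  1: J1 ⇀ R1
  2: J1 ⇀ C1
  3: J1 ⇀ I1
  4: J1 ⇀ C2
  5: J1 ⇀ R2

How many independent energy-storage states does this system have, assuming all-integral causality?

β0 →J1  (Se1 (Se) sets effort on bond)
β2 →J1  (C1 integral (e out))
β3 →I1  (prefer integral on I1)
β1 →J1  (J1: bond 3 brought flow, rest push out)
β4 →J1  (1-jn J1 has f-setter on 3)
β5 →J1  (J1: bond 3 brought flow, rest push out)

3  (C1, C2, I1 all integral)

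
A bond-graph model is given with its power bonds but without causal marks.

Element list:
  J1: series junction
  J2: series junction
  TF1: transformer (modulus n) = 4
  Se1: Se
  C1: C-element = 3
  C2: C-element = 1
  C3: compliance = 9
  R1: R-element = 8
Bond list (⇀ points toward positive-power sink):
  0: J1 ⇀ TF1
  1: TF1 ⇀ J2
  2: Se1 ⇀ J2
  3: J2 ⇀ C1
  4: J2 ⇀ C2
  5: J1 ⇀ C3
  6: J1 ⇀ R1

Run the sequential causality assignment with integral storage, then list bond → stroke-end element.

#0 →J1
#1 →TF1
#2 →J2
#3 →J2
#4 →J2
#5 →J1
#6 →R1

b2 stroke at J2  (source Se1 imposes e)
b3 stroke at J2  (prefer integral on C1)
b4 stroke at J2  (C2 integral (e out))
b1 stroke at TF1  (only one flow-in slot at J2)
b0 stroke at J1  (TF TF1: opposite of bond 1)
b5 stroke at J1  (C3 integral (e out))
b6 stroke at R1  (closing 1-jn rule on J1)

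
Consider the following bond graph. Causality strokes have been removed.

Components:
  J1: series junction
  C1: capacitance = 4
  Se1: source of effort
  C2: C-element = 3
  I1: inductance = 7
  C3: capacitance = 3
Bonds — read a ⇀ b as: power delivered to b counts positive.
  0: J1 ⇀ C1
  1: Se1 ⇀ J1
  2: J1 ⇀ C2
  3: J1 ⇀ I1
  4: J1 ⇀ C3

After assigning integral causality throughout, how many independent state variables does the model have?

bond 1 →J1  (source Se1 imposes e)
bond 0 →J1  (C1 integral (e out))
bond 2 →J1  (C2: C, integral causality)
bond 3 →I1  (I1: I, integral causality)
bond 4 →J1  (J1 flow already set via bond 3)

4  (C1, C2, C3, I1 all integral)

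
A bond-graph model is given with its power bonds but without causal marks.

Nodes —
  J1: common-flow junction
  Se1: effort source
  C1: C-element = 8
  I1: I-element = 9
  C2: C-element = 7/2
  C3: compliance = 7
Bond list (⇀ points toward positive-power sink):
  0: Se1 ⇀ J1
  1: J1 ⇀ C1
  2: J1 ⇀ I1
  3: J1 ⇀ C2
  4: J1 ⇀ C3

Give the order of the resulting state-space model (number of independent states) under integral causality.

4  (C1, C2, C3, I1 all integral)

β0 stroke→J1  (Se1: effort source, stroke at far end)
β1 stroke→J1  (prefer integral on C1)
β2 stroke→I1  (prefer integral on I1)
β3 stroke→J1  (J1: bond 2 brought flow, rest push out)
β4 stroke→J1  (J1 flow already set via bond 2)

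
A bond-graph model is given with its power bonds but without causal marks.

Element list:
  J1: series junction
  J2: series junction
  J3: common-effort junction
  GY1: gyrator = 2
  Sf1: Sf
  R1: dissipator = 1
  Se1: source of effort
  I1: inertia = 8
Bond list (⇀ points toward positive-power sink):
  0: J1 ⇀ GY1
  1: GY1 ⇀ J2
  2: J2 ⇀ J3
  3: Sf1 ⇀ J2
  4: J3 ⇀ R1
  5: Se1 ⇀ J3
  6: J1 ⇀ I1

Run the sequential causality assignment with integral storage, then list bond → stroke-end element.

#3 stroke at Sf1  (source Sf1 imposes f)
#5 stroke at J3  (Se1 (Se) sets effort on bond)
#1 stroke at J2  (1-jn J2 has f-setter on 3)
#2 stroke at J2  (1-jn J2 has f-setter on 3)
#4 stroke at R1  (common-e at J3 fixed by 5)
#0 stroke at J1  (through GY1, causality inverts; strokes same side of GY1)
#6 stroke at I1  (J1 needs exactly one f-in)

b0 stroke at J1
b1 stroke at J2
b2 stroke at J2
b3 stroke at Sf1
b4 stroke at R1
b5 stroke at J3
b6 stroke at I1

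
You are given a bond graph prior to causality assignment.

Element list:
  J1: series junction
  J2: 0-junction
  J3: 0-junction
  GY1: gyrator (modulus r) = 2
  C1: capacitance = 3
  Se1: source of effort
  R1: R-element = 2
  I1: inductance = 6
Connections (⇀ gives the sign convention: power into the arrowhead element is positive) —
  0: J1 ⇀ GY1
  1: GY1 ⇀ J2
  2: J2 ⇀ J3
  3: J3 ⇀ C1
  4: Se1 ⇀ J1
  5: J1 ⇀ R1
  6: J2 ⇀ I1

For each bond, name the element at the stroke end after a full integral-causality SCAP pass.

#0 stroke at GY1
#1 stroke at GY1
#2 stroke at J2
#3 stroke at J3
#4 stroke at J1
#5 stroke at J1
#6 stroke at I1

bond 4 |J1  (Se1: effort source, stroke at far end)
bond 3 |J3  (C1 integral (e out))
bond 2 |J2  (J3: bond 3 brought effort, rest push out)
bond 1 |GY1  (J2: bond 2 brought effort, rest push out)
bond 6 |I1  (J2: bond 2 brought effort, rest push out)
bond 0 |GY1  (GY GY1: same side as bond 1)
bond 5 |J1  (J1: bond 0 brought flow, rest push out)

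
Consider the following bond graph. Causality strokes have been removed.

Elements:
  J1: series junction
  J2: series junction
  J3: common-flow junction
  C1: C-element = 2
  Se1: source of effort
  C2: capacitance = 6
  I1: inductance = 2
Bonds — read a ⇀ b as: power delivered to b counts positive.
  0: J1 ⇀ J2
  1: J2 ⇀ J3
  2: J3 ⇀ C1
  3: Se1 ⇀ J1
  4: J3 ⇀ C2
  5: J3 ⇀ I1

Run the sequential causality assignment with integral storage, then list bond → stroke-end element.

β3 stroke at J1  (Se1 (Se) sets effort on bond)
β0 stroke at J2  (only one flow-in slot at J1)
β1 stroke at J3  (closing 1-jn rule on J2)
β2 stroke at J3  (C1 integral (e out))
β4 stroke at J3  (C2 integral (e out))
β5 stroke at I1  (closing 1-jn rule on J3)

b0 stroke at J2
b1 stroke at J3
b2 stroke at J3
b3 stroke at J1
b4 stroke at J3
b5 stroke at I1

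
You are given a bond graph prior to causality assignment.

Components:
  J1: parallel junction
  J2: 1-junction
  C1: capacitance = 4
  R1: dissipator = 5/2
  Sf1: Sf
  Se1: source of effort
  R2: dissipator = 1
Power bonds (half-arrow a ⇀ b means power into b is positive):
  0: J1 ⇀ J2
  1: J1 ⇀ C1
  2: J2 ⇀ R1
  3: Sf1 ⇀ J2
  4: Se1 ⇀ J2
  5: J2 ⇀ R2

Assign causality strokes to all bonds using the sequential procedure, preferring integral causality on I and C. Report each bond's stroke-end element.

bond 3 stroke at Sf1  (source Sf1 imposes f)
bond 4 stroke at J2  (Se1 fixes effort; stroke away)
bond 0 stroke at J2  (1-jn J2 has f-setter on 3)
bond 2 stroke at J2  (J2: bond 3 brought flow, rest push out)
bond 5 stroke at J2  (J2 flow already set via bond 3)
bond 1 stroke at J1  (only one effort-in slot at J1)

b0 stroke at J2
b1 stroke at J1
b2 stroke at J2
b3 stroke at Sf1
b4 stroke at J2
b5 stroke at J2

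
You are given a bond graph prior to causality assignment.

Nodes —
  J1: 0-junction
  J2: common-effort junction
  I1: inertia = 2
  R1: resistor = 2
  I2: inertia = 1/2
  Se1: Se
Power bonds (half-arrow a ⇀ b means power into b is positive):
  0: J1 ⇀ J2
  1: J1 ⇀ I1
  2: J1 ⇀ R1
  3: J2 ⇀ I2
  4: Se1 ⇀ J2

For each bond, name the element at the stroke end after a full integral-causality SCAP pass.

b0 |J1
b1 |I1
b2 |R1
b3 |I2
b4 |J2

bond 4 stroke at J2  (Se1 fixes effort; stroke away)
bond 0 stroke at J1  (0-jn J2 has e-setter on 4)
bond 3 stroke at I2  (J2 effort already set via bond 4)
bond 1 stroke at I1  (J1 effort already set via bond 0)
bond 2 stroke at R1  (J1: bond 0 brought effort, rest push out)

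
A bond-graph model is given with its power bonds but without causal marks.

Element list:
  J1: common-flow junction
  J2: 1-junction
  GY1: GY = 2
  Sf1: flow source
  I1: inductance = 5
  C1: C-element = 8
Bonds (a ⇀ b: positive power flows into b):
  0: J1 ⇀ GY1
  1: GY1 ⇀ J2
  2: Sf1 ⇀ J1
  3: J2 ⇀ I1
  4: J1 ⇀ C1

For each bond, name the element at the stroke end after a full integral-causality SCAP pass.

b0 →J1
b1 →J2
b2 →Sf1
b3 →I1
b4 →J1

bond 2 |Sf1  (Sf1 (Sf) sets flow on bond)
bond 0 |J1  (J1: bond 2 brought flow, rest push out)
bond 4 |J1  (common-f at J1 fixed by 2)
bond 1 |J2  (through GY1, causality inverts; strokes same side of GY1)
bond 3 |I1  (J2: last free bond brings flow in)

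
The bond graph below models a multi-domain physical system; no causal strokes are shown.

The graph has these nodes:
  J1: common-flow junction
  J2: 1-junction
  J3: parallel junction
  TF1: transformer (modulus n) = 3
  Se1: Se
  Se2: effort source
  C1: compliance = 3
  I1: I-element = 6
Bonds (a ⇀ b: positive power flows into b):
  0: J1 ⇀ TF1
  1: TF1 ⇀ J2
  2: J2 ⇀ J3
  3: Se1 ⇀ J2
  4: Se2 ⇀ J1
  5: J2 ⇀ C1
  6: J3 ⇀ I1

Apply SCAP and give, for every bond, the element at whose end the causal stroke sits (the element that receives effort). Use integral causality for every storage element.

#3 stroke at J2  (Se1: effort source, stroke at far end)
#4 stroke at J1  (Se2 (Se) sets effort on bond)
#0 stroke at TF1  (closing 1-jn rule on J1)
#1 stroke at J2  (TF1 one-in-one-out from 0)
#5 stroke at J2  (C1: C, integral causality)
#2 stroke at J3  (closing 1-jn rule on J2)
#6 stroke at I1  (J3: bond 2 brought effort, rest push out)

b0 →TF1
b1 →J2
b2 →J3
b3 →J2
b4 →J1
b5 →J2
b6 →I1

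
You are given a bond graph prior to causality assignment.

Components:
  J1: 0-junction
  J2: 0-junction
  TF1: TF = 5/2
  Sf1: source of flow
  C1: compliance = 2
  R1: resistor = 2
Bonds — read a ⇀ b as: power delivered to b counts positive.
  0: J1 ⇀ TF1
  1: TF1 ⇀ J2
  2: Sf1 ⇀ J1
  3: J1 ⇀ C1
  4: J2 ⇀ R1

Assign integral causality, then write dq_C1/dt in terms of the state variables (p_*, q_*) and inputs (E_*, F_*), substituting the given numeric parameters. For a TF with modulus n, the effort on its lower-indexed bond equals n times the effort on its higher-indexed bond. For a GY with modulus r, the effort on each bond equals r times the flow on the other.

bond 2 →Sf1  (Sf1: flow source, stroke at near end)
bond 3 →J1  (C1: C, integral causality)
bond 0 →TF1  (0-jn J1 has e-setter on 3)
bond 1 →J2  (TF1 one-in-one-out from 0)
bond 4 →R1  (J2 effort already set via bond 1)

dq_C1/dt = F_Sf1 - q_C1/25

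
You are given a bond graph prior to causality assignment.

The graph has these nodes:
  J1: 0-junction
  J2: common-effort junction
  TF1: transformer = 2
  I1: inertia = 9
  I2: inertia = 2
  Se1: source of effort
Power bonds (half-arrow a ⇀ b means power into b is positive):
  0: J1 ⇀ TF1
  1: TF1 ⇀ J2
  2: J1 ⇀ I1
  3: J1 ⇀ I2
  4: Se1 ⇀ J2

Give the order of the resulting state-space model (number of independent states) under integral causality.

#4 stroke at J2  (Se1 fixes effort; stroke away)
#1 stroke at TF1  (0-jn J2 has e-setter on 4)
#0 stroke at J1  (TF1 one-in-one-out from 1)
#2 stroke at I1  (J1 effort already set via bond 0)
#3 stroke at I2  (J1: bond 0 brought effort, rest push out)

2  (I1, I2 all integral)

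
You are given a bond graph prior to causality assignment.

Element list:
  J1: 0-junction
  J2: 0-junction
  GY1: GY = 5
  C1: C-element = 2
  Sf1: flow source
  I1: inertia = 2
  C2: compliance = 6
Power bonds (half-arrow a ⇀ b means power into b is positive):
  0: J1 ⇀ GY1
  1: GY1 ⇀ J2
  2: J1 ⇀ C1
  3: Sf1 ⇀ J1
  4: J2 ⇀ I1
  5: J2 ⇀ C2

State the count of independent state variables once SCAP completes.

b3 |Sf1  (source Sf1 imposes f)
b2 |J1  (prefer integral on C1)
b0 |GY1  (common-e at J1 fixed by 2)
b1 |GY1  (GY1: gyrator matches bond 0)
b4 |I1  (I1: I, integral causality)
b5 |J2  (J2 needs exactly one e-in)

3  (C1, C2, I1 all integral)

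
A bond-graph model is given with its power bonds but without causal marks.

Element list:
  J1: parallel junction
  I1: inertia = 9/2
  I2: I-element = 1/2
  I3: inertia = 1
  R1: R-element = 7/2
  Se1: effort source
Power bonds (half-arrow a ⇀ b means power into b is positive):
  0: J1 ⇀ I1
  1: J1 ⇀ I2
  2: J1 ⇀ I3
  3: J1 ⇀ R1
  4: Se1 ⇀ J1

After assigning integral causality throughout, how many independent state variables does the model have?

3  (I1, I2, I3 all integral)

bond 4 |J1  (Se1 (Se) sets effort on bond)
bond 0 |I1  (0-jn J1 has e-setter on 4)
bond 1 |I2  (0-jn J1 has e-setter on 4)
bond 2 |I3  (0-jn J1 has e-setter on 4)
bond 3 |R1  (common-e at J1 fixed by 4)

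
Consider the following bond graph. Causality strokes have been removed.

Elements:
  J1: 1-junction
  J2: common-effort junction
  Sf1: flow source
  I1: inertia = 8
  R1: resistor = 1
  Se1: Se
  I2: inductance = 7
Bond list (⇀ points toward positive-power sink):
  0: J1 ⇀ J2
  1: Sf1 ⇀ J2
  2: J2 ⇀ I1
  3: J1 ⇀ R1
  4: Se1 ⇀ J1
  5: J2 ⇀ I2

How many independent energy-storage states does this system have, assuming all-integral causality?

#1 stroke at Sf1  (Sf1 (Sf) sets flow on bond)
#4 stroke at J1  (Se1: effort source, stroke at far end)
#2 stroke at I1  (I1: I, integral causality)
#5 stroke at I2  (I2: I, integral causality)
#0 stroke at J2  (J2: last free bond brings effort in)
#3 stroke at J1  (1-jn J1 has f-setter on 0)

2  (I1, I2 all integral)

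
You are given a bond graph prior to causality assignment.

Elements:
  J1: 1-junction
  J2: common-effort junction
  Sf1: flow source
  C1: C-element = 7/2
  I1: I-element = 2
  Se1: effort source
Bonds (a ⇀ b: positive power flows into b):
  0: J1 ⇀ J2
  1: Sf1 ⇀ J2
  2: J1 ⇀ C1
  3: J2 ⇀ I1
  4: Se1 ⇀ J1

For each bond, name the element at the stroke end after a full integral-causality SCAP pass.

b1 stroke at Sf1  (Sf1: flow source, stroke at near end)
b4 stroke at J1  (Se1: effort source, stroke at far end)
b2 stroke at J1  (C1 outputs effort q/C1)
b0 stroke at J2  (J1 needs exactly one f-in)
b3 stroke at I1  (J2: bond 0 brought effort, rest push out)

b0 stroke→J2
b1 stroke→Sf1
b2 stroke→J1
b3 stroke→I1
b4 stroke→J1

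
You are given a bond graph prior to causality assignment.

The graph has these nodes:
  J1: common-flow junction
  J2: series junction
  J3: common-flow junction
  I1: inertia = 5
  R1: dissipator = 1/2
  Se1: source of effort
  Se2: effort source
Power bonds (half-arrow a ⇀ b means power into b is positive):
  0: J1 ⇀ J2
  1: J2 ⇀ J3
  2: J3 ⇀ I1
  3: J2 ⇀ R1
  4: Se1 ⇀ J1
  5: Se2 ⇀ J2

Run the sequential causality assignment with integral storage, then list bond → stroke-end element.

b4 →J1  (Se1 fixes effort; stroke away)
b5 →J2  (Se2 fixes effort; stroke away)
b0 →J2  (closing 1-jn rule on J1)
b2 →I1  (I1: I, integral causality)
b1 →J3  (J3: bond 2 brought flow, rest push out)
b3 →J2  (J2 flow already set via bond 1)

b0 |J2
b1 |J3
b2 |I1
b3 |J2
b4 |J1
b5 |J2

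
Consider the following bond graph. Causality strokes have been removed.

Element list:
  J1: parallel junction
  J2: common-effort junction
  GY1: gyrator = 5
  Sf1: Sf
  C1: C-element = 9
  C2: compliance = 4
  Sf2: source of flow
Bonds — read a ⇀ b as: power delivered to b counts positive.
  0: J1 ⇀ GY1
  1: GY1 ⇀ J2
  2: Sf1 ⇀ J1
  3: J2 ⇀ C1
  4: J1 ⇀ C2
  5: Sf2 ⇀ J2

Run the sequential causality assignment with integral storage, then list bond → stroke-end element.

#2 |Sf1  (Sf1 (Sf) sets flow on bond)
#5 |Sf2  (source Sf2 imposes f)
#3 |J2  (C1: C, integral causality)
#1 |GY1  (J2 effort already set via bond 3)
#0 |GY1  (through GY1, causality inverts; strokes same side of GY1)
#4 |J1  (J1: last free bond brings effort in)

b0 →GY1
b1 →GY1
b2 →Sf1
b3 →J2
b4 →J1
b5 →Sf2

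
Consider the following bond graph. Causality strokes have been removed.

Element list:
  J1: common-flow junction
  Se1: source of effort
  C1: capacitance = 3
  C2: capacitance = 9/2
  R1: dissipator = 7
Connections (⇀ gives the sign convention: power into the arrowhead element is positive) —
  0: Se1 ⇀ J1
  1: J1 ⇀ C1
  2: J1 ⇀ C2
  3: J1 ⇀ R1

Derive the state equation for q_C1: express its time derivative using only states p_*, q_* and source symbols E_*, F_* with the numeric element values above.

bond 0 |J1  (Se1: effort source, stroke at far end)
bond 1 |J1  (C1: C, integral causality)
bond 2 |J1  (C2: C, integral causality)
bond 3 |R1  (J1 needs exactly one f-in)

dq_C1/dt = E_Se1/7 - q_C1/21 - 2*q_C2/63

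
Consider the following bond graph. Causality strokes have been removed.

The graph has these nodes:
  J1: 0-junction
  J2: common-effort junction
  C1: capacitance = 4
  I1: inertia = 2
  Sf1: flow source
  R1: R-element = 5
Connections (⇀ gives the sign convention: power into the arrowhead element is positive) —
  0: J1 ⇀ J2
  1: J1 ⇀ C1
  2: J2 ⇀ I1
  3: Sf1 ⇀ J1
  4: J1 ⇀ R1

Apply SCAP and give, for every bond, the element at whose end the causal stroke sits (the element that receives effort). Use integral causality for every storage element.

β0 stroke at J2
β1 stroke at J1
β2 stroke at I1
β3 stroke at Sf1
β4 stroke at R1

bond 3 |Sf1  (Sf1 fixes flow; stroke at Sf1)
bond 1 |J1  (prefer integral on C1)
bond 0 |J2  (J1: bond 1 brought effort, rest push out)
bond 4 |R1  (J1 effort already set via bond 1)
bond 2 |I1  (common-e at J2 fixed by 0)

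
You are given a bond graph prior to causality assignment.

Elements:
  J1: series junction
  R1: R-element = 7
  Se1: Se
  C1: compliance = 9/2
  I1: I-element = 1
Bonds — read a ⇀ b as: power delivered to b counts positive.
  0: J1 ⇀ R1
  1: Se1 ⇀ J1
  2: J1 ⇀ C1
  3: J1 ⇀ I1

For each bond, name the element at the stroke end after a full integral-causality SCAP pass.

bond 0 stroke at J1
bond 1 stroke at J1
bond 2 stroke at J1
bond 3 stroke at I1

β1 stroke at J1  (Se1 fixes effort; stroke away)
β2 stroke at J1  (C1 outputs effort q/C1)
β3 stroke at I1  (prefer integral on I1)
β0 stroke at J1  (J1: bond 3 brought flow, rest push out)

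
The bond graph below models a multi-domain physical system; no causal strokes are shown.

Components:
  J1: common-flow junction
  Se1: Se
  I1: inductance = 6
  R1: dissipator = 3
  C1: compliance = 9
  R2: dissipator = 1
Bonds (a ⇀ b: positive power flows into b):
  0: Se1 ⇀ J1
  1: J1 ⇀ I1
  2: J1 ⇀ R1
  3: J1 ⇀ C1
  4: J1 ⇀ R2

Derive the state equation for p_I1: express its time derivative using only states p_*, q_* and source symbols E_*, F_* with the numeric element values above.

dp_I1/dt = E_Se1 - 2*p_I1/3 - q_C1/9

β0 →J1  (Se1 (Se) sets effort on bond)
β1 →I1  (I1 integral (f out))
β2 →J1  (1-jn J1 has f-setter on 1)
β3 →J1  (J1: bond 1 brought flow, rest push out)
β4 →J1  (1-jn J1 has f-setter on 1)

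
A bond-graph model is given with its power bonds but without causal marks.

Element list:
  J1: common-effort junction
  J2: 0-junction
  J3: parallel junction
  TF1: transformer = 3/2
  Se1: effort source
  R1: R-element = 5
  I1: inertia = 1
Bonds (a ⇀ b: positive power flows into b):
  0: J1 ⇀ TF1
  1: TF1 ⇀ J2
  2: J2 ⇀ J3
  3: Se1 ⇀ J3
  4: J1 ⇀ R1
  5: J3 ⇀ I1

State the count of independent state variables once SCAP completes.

1  (I1 all integral)

β3 |J3  (Se1 fixes effort; stroke away)
β2 |J2  (common-e at J3 fixed by 3)
β5 |I1  (J3: bond 3 brought effort, rest push out)
β1 |TF1  (J2: bond 2 brought effort, rest push out)
β0 |J1  (through TF1, causality passes straight; one stroke at TF1)
β4 |R1  (0-jn J1 has e-setter on 0)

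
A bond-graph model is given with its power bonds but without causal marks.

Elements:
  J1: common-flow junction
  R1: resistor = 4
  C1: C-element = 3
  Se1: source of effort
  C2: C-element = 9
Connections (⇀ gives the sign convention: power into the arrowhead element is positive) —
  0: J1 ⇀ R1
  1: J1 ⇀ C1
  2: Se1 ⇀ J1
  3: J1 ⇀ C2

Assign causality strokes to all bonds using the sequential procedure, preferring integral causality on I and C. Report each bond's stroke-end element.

β2 |J1  (source Se1 imposes e)
β1 |J1  (C1: C, integral causality)
β3 |J1  (C2: C, integral causality)
β0 |R1  (only one flow-in slot at J1)

b0 |R1
b1 |J1
b2 |J1
b3 |J1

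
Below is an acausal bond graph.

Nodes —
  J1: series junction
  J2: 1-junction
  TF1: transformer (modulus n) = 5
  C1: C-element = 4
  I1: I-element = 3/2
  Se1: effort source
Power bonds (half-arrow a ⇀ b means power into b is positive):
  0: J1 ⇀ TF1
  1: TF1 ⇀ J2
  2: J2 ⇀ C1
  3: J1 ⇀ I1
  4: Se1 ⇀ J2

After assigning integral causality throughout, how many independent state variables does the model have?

2  (C1, I1 all integral)

bond 4 →J2  (Se1: effort source, stroke at far end)
bond 2 →J2  (C1 integral (e out))
bond 1 →TF1  (J2 needs exactly one f-in)
bond 0 →J1  (TF1 one-in-one-out from 1)
bond 3 →I1  (closing 1-jn rule on J1)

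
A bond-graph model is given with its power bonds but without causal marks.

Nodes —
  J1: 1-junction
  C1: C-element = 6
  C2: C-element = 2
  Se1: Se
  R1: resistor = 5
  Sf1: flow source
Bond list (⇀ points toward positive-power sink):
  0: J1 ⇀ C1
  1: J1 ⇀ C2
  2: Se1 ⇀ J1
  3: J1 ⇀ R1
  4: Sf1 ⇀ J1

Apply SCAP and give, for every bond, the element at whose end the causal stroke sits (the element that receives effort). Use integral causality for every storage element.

bond 0 stroke at J1
bond 1 stroke at J1
bond 2 stroke at J1
bond 3 stroke at J1
bond 4 stroke at Sf1

#2 →J1  (Se1: effort source, stroke at far end)
#4 →Sf1  (Sf1 (Sf) sets flow on bond)
#0 →J1  (1-jn J1 has f-setter on 4)
#1 →J1  (common-f at J1 fixed by 4)
#3 →J1  (1-jn J1 has f-setter on 4)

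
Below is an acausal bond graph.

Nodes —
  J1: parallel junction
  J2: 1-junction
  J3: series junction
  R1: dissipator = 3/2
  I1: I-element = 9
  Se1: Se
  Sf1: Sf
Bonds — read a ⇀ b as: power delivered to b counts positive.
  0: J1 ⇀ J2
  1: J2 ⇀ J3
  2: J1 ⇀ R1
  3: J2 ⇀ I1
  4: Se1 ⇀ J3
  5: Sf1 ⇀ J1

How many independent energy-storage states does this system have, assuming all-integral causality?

β4 |J3  (Se1 (Se) sets effort on bond)
β5 |Sf1  (Sf1: flow source, stroke at near end)
β1 |J2  (only one flow-in slot at J3)
β3 |I1  (I1 integral (f out))
β0 |J2  (J2: bond 3 brought flow, rest push out)
β2 |J1  (J1 needs exactly one e-in)

1  (I1 all integral)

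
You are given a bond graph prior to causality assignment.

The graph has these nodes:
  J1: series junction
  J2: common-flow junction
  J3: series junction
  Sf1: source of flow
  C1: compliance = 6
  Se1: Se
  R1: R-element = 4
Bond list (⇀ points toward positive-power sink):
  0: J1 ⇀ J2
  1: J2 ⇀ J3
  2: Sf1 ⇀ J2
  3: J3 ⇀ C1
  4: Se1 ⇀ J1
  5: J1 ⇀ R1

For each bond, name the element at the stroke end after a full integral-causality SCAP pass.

b0 stroke at J2
b1 stroke at J2
b2 stroke at Sf1
b3 stroke at J3
b4 stroke at J1
b5 stroke at J1

b2 |Sf1  (Sf1 (Sf) sets flow on bond)
b4 |J1  (source Se1 imposes e)
b0 |J2  (1-jn J2 has f-setter on 2)
b1 |J2  (J2: bond 2 brought flow, rest push out)
b3 |J3  (common-f at J3 fixed by 1)
b5 |J1  (J1 flow already set via bond 0)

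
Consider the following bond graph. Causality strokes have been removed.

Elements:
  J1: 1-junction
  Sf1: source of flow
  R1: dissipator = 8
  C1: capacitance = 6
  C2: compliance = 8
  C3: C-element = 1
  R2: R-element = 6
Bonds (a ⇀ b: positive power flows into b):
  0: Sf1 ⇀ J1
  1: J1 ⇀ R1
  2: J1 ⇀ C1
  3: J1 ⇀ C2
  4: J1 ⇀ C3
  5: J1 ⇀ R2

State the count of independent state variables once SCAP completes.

3  (C1, C2, C3 all integral)

#0 stroke at Sf1  (Sf1 fixes flow; stroke at Sf1)
#1 stroke at J1  (common-f at J1 fixed by 0)
#2 stroke at J1  (1-jn J1 has f-setter on 0)
#3 stroke at J1  (J1 flow already set via bond 0)
#4 stroke at J1  (J1: bond 0 brought flow, rest push out)
#5 stroke at J1  (J1 flow already set via bond 0)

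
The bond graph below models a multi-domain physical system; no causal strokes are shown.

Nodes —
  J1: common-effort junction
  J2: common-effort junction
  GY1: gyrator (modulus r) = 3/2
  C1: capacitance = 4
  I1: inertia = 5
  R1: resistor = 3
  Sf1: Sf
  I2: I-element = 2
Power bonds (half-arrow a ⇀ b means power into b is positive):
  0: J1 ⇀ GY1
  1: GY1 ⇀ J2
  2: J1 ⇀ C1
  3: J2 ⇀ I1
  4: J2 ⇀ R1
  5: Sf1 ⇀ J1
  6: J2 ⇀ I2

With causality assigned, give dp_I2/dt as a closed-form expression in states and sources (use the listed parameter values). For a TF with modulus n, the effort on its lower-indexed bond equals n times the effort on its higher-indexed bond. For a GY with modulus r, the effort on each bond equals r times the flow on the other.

dp_I2/dt = -3*p_I1/5 - 3*p_I2/2 + q_C1/2

b5 stroke at Sf1  (source Sf1 imposes f)
b2 stroke at J1  (C1: C, integral causality)
b0 stroke at GY1  (common-e at J1 fixed by 2)
b1 stroke at GY1  (GY1: gyrator matches bond 0)
b3 stroke at I1  (I1 outputs flow p/I1)
b6 stroke at I2  (I2: I, integral causality)
b4 stroke at J2  (J2 needs exactly one e-in)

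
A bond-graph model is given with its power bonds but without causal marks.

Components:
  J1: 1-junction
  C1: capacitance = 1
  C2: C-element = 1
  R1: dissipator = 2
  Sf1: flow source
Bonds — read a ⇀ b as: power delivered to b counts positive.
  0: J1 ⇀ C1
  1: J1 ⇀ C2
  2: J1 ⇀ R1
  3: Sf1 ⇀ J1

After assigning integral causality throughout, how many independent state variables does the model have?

b3 stroke at Sf1  (Sf1: flow source, stroke at near end)
b0 stroke at J1  (common-f at J1 fixed by 3)
b1 stroke at J1  (1-jn J1 has f-setter on 3)
b2 stroke at J1  (J1 flow already set via bond 3)

2  (C1, C2 all integral)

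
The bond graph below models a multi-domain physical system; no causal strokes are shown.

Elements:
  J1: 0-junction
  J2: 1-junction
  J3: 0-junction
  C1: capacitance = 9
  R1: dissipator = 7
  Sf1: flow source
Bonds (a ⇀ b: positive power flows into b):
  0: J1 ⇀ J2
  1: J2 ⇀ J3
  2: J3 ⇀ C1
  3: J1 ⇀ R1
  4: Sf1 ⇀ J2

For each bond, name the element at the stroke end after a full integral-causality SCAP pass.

#0 |J2
#1 |J2
#2 |J3
#3 |J1
#4 |Sf1

β4 stroke→Sf1  (Sf1 (Sf) sets flow on bond)
β0 stroke→J2  (J2: bond 4 brought flow, rest push out)
β1 stroke→J2  (1-jn J2 has f-setter on 4)
β2 stroke→J3  (only one effort-in slot at J3)
β3 stroke→J1  (only one effort-in slot at J1)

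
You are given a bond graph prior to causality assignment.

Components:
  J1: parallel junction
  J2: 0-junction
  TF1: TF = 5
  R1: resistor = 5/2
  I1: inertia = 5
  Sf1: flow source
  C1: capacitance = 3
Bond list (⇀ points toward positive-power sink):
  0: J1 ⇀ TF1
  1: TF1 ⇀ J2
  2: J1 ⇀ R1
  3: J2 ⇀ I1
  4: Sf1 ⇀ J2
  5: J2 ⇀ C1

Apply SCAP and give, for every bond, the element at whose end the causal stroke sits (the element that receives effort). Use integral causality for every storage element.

#4 stroke→Sf1  (source Sf1 imposes f)
#3 stroke→I1  (prefer integral on I1)
#5 stroke→J2  (prefer integral on C1)
#1 stroke→TF1  (J2: bond 5 brought effort, rest push out)
#0 stroke→J1  (TF1: transformer flips bond 1)
#2 stroke→R1  (J1: bond 0 brought effort, rest push out)

bond 0 stroke→J1
bond 1 stroke→TF1
bond 2 stroke→R1
bond 3 stroke→I1
bond 4 stroke→Sf1
bond 5 stroke→J2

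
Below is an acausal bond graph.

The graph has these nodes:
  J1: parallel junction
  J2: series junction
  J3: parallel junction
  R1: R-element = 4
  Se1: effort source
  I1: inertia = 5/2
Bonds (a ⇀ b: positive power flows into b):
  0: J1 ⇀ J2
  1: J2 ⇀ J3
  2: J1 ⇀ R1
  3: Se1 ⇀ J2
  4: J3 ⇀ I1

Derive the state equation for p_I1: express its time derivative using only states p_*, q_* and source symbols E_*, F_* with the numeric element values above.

b3 stroke→J2  (source Se1 imposes e)
b4 stroke→I1  (I1: I, integral causality)
b1 stroke→J3  (J3: last free bond brings effort in)
b0 stroke→J2  (J2 flow already set via bond 1)
b2 stroke→J1  (closing 0-jn rule on J1)

dp_I1/dt = E_Se1 - 8*p_I1/5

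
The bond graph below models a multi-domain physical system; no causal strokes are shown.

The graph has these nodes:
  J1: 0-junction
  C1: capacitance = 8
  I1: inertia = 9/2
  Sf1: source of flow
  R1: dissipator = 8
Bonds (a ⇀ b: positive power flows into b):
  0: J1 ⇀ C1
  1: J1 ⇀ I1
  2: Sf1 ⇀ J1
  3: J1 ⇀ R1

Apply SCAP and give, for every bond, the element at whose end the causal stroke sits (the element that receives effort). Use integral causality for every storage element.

#0 →J1
#1 →I1
#2 →Sf1
#3 →R1

#2 →Sf1  (Sf1: flow source, stroke at near end)
#0 →J1  (C1 outputs effort q/C1)
#1 →I1  (J1: bond 0 brought effort, rest push out)
#3 →R1  (J1: bond 0 brought effort, rest push out)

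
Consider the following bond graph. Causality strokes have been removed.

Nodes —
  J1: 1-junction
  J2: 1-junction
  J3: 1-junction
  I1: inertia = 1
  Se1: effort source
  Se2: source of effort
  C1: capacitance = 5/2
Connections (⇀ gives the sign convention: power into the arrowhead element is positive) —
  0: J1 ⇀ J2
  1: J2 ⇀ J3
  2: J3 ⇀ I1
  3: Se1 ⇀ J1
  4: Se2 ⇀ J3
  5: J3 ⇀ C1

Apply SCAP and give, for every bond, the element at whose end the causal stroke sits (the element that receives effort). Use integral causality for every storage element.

b3 |J1  (Se1: effort source, stroke at far end)
b4 |J3  (source Se2 imposes e)
b0 |J2  (only one flow-in slot at J1)
b1 |J3  (J2 needs exactly one f-in)
b2 |I1  (prefer integral on I1)
b5 |J3  (common-f at J3 fixed by 2)

β0 stroke at J2
β1 stroke at J3
β2 stroke at I1
β3 stroke at J1
β4 stroke at J3
β5 stroke at J3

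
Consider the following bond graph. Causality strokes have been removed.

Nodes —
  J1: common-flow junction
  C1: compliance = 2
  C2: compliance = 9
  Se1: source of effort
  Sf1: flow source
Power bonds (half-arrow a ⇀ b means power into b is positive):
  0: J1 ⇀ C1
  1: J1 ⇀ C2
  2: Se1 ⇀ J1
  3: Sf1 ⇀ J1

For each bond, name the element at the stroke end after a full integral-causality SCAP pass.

β2 stroke at J1  (source Se1 imposes e)
β3 stroke at Sf1  (source Sf1 imposes f)
β0 stroke at J1  (J1: bond 3 brought flow, rest push out)
β1 stroke at J1  (1-jn J1 has f-setter on 3)

β0 |J1
β1 |J1
β2 |J1
β3 |Sf1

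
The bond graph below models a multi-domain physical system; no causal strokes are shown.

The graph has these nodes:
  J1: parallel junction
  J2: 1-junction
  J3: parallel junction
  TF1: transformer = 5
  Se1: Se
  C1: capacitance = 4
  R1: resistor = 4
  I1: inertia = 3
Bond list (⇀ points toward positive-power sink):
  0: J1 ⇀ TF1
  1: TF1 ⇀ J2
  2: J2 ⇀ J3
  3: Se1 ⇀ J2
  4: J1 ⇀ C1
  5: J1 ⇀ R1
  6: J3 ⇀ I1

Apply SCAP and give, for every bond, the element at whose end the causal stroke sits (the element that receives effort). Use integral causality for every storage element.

#3 →J2  (source Se1 imposes e)
#4 →J1  (C1: C, integral causality)
#0 →TF1  (J1: bond 4 brought effort, rest push out)
#5 →R1  (0-jn J1 has e-setter on 4)
#1 →J2  (TF TF1: opposite of bond 0)
#2 →J3  (closing 1-jn rule on J2)
#6 →I1  (J3: bond 2 brought effort, rest push out)

#0 stroke at TF1
#1 stroke at J2
#2 stroke at J3
#3 stroke at J2
#4 stroke at J1
#5 stroke at R1
#6 stroke at I1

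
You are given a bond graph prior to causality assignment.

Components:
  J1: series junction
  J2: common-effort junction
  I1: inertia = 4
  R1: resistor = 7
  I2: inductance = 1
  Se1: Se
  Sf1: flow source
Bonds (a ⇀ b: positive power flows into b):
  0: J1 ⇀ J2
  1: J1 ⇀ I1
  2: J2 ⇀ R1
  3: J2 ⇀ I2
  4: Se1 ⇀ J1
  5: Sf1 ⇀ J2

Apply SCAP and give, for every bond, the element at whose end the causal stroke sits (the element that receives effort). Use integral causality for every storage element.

bond 4 stroke→J1  (Se1 fixes effort; stroke away)
bond 5 stroke→Sf1  (Sf1 (Sf) sets flow on bond)
bond 1 stroke→I1  (I1 integral (f out))
bond 0 stroke→J1  (1-jn J1 has f-setter on 1)
bond 3 stroke→I2  (I2 integral (f out))
bond 2 stroke→J2  (J2 needs exactly one e-in)

b0 →J1
b1 →I1
b2 →J2
b3 →I2
b4 →J1
b5 →Sf1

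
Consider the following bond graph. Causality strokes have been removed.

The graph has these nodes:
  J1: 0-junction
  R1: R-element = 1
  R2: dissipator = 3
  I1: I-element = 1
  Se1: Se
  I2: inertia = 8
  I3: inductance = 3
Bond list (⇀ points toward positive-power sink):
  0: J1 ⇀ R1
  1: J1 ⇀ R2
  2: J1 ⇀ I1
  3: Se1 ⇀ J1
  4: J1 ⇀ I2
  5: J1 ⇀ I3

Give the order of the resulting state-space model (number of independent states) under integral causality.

3  (I1, I2, I3 all integral)

#3 stroke→J1  (Se1 fixes effort; stroke away)
#0 stroke→R1  (J1 effort already set via bond 3)
#1 stroke→R2  (J1: bond 3 brought effort, rest push out)
#2 stroke→I1  (J1: bond 3 brought effort, rest push out)
#4 stroke→I2  (J1: bond 3 brought effort, rest push out)
#5 stroke→I3  (J1: bond 3 brought effort, rest push out)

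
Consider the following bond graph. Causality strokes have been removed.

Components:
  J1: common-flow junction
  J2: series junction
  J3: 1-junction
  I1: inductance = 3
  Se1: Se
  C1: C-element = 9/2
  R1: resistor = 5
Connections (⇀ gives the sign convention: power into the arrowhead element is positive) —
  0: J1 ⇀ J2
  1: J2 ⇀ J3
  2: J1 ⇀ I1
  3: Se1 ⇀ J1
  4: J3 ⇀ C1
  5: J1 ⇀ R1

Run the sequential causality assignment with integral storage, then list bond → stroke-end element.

b3 stroke at J1  (source Se1 imposes e)
b2 stroke at I1  (prefer integral on I1)
b0 stroke at J1  (J1 flow already set via bond 2)
b5 stroke at J1  (1-jn J1 has f-setter on 2)
b1 stroke at J2  (1-jn J2 has f-setter on 0)
b4 stroke at J3  (1-jn J3 has f-setter on 1)

b0 |J1
b1 |J2
b2 |I1
b3 |J1
b4 |J3
b5 |J1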